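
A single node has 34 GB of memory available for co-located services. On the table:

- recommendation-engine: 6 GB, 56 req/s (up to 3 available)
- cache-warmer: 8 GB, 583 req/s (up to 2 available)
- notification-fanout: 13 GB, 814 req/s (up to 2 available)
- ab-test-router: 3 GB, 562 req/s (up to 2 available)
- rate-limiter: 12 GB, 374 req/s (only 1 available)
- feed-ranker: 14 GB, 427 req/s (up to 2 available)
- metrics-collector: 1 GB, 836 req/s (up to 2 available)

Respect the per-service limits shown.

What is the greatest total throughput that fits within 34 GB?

4424

Greedy by ratio would take recommendation-engine + 2×cache-warmer + 2×ab-test-router + 2×metrics-collector: 30 GB used, total 4018.
Replace recommendation-engine and 2×cache-warmer with 2×notification-fanout: the trade gains 406 net, giving 4424 at 34 GB.
Every other selection either busts 34 GB or exceeds an availability limit or fails to beat 4424.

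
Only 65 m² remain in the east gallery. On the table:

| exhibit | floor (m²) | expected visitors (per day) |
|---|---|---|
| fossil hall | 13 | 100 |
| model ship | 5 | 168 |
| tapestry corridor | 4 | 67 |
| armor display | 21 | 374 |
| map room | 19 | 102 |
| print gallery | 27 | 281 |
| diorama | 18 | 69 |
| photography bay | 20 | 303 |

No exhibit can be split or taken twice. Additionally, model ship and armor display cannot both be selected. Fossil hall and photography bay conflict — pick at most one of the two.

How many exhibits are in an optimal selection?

4

The maximum expected visitors within 65 m² is 846.
One optimal bundle: tapestry corridor + armor display + map room + photography bay (64 m²).
Any selection reaching 846 contains exactly 4 exhibits.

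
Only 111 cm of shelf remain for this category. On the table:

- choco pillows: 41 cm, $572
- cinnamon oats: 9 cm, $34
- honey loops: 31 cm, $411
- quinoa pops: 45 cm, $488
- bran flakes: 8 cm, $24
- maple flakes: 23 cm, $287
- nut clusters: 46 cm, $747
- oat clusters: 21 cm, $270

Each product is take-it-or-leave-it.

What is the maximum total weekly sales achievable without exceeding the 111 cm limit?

1606

Taking the top-ratio products first gives choco pillows + nut clusters + oat clusters for 1589 (108 cm).
The 21 cm tied up in oat clusters is better spent on maple flakes — total rises to 1606 (110 cm).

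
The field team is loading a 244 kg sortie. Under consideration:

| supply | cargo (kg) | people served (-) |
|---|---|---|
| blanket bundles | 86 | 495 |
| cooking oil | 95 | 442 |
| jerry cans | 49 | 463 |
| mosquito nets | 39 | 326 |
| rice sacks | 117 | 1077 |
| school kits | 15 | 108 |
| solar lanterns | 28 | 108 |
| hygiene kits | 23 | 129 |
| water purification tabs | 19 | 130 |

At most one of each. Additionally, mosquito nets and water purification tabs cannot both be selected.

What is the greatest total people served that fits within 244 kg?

2103

Taking jerry cans + mosquito nets + rice sacks + school kits + hygiene kits: 243 kg used, 2103 in people served.
An exhaustive check of the 512 subsets confirms 2103.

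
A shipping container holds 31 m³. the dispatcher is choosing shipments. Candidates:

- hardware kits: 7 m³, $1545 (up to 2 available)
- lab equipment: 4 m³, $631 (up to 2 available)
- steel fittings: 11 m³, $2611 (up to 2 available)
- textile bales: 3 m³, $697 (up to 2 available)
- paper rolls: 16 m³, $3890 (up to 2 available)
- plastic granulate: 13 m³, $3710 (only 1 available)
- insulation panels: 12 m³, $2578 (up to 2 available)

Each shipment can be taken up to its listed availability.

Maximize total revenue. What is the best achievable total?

Taking the top-ratio shipments first gives paper rolls + plastic granulate for 7600 (29 m³).
Dropping paper rolls frees 16 m³; slotting in hardware kits + steel fittings (18 m³) lifts the total to 7866 at 31 m³.
No other feasible combination exceeds 7866.

7866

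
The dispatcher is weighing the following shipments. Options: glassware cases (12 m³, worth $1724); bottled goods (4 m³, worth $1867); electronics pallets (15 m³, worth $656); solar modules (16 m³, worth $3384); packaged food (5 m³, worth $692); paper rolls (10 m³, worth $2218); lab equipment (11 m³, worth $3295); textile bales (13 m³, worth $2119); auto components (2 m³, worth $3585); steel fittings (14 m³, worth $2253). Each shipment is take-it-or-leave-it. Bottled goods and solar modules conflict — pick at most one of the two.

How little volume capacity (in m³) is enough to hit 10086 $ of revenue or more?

Look for the lowest-volume combination reaching 10086.
bottled goods + paper rolls + lab equipment + auto components: 10965 revenue at 27 m³.
Below 27 m³ the best achievable stays under 10086.

27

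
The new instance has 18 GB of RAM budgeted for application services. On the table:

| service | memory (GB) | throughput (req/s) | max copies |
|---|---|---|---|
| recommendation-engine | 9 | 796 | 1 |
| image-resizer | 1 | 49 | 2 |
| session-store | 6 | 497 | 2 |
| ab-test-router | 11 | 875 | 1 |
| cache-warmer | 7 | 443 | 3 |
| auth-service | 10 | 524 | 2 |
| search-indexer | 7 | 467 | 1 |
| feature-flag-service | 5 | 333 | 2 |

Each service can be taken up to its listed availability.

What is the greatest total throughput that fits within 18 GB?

Filling by ratio: recommendation-engine + 2×image-resizer + session-store for 1391, with 1 GB left unused.
Replace recommendation-engine and image-resizer with ab-test-router: the trade gains 30 net, giving 1421 at 18 GB.

1421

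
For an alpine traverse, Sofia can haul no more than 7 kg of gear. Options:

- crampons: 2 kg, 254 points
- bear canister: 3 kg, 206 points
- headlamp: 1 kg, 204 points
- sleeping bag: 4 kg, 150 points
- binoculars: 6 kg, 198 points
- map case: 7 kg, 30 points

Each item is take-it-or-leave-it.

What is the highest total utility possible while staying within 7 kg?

Density check — headlamp 204.00, crampons 127.00, bear canister 68.67, sleeping bag 37.50 are the best per kg.
Crampons + bear canister + headlamp uses 6 of the 7 kg and totals 664.
That's the maximum — no swap from here does better than 664.

664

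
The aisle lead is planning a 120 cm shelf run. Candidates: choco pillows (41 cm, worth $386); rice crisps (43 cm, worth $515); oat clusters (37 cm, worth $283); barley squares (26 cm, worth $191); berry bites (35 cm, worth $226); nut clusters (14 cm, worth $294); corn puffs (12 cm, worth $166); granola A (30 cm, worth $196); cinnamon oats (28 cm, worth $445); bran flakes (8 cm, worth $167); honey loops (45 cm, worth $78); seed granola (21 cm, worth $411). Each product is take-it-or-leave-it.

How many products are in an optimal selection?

Best achievable weekly sales is 1832.
rice crisps + nut clusters + cinnamon oats + bran flakes + seed granola hits 1832 at 114 cm.
Any selection reaching 1832 contains exactly 5 products.

5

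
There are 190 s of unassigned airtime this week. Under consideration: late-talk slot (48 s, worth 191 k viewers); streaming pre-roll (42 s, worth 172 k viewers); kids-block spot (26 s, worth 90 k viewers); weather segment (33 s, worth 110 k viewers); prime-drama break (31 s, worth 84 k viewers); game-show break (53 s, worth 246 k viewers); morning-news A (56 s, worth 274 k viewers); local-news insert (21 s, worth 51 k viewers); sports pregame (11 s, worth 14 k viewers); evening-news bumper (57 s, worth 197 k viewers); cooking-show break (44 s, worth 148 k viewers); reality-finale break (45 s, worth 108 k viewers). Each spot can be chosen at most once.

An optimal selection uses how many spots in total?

The maximum expected reach within 190 s is 821.
For example late-talk slot + weather segment + game-show break + morning-news A achieves it, using 190 s.
Every optimal selection uses 4 spots.

4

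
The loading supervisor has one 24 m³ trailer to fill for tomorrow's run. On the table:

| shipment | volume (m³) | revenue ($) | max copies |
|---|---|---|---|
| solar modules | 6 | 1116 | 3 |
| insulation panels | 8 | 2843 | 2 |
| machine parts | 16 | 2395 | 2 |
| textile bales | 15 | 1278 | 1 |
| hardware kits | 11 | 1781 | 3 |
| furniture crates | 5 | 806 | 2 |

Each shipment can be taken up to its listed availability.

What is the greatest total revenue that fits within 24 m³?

6802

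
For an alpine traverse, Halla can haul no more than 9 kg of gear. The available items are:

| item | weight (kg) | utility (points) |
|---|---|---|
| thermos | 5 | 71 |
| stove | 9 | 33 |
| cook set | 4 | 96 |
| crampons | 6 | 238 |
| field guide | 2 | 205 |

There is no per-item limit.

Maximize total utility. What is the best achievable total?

4×field guide uses 8 of the 9 kg and totals 820.

820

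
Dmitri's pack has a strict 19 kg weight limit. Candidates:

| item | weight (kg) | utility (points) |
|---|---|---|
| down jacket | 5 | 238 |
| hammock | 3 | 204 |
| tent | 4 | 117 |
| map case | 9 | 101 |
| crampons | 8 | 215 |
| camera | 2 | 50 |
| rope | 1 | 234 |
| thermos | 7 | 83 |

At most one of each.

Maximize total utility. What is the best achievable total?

941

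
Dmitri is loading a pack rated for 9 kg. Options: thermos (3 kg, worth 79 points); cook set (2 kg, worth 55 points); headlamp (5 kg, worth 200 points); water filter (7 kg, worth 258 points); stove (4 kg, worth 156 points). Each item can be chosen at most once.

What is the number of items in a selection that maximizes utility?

The maximum utility within 9 kg is 356.
headlamp + stove hits 356 at 9 kg.
All optima have 2 items.

2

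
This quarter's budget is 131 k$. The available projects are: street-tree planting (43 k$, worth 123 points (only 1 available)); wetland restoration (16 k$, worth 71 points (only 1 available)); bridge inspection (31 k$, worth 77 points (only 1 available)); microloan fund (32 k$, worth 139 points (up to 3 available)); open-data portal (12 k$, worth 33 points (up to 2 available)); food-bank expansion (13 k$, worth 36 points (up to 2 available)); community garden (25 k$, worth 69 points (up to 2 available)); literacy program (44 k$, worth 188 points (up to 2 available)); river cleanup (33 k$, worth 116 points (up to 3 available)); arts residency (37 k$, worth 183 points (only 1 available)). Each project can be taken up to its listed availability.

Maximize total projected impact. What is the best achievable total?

581

Greedy by ratio would take wetland restoration + 2×microloan fund + food-bank expansion + arts residency: 130 k$ used, total 568.
The 45 k$ tied up in microloan fund and food-bank expansion is better spent on literacy program — total rises to 581 (129 k$).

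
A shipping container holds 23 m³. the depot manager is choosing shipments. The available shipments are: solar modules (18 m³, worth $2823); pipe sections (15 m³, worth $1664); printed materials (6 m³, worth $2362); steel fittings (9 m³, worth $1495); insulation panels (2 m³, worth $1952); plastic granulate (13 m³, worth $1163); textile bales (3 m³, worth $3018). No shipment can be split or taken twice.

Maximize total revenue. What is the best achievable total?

8827

Ranking by ratio (revenue/m³): textile bales 1006.00, insulation panels 976.00, printed materials 393.67.
The ratio ordering already packs tightly: printed materials + steel fittings + insulation panels + textile bales, 20 m³, 8827.
The spare 3 m³ is too small for any remaining shipment, and no exchange beats 8827.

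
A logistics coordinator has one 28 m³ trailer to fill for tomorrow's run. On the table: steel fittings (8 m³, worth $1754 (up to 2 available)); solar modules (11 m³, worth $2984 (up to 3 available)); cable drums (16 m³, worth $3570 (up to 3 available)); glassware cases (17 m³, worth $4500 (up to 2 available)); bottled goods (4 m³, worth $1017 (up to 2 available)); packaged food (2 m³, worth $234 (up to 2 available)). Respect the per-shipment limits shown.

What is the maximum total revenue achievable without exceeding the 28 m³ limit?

7484

Greedy by ratio would take 2×solar modules + bottled goods + packaged food: 28 m³ used, total 7219.
Dropping solar modules and bottled goods and packaged food frees 17 m³; slotting in glassware cases (17 m³) lifts the total to 7484 at 28 m³.
Nothing else within 28 m³ beats 7484.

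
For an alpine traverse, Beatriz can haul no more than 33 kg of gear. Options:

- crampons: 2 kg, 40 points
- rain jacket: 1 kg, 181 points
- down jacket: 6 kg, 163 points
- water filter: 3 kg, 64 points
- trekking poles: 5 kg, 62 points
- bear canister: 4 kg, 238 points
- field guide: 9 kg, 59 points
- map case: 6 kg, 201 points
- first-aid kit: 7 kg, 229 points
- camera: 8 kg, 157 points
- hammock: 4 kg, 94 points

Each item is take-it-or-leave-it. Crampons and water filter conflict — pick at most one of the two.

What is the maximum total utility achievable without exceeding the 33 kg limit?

1170

Rain jacket + down jacket + water filter + bear canister + map case + first-aid kit + hammock uses 31 of the 33 kg and totals 1170.
Next best is rain jacket + down jacket + bear canister + map case + first-aid kit + camera at 1169 (32 kg) — short by 1.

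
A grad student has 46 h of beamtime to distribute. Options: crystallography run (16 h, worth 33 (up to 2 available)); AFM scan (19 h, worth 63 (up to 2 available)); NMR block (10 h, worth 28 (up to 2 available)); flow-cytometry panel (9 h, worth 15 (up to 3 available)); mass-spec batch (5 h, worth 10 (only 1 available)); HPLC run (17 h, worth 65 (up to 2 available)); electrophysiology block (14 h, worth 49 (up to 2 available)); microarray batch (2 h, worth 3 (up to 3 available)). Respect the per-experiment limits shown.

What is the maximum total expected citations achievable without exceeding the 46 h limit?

163

Ranking by ratio (expected citations/h): HPLC run 3.82, electrophysiology block 3.50, AFM scan 3.32.
Taking the top-ratio experiments first gives NMR block + 2×HPLC run + microarray batch for 161 (46 h).
Replace NMR block and HPLC run and microarray batch with 2×electrophysiology block: the trade gains 2 net, giving 163 at 45 h.
Nothing else within 46 h beats 163.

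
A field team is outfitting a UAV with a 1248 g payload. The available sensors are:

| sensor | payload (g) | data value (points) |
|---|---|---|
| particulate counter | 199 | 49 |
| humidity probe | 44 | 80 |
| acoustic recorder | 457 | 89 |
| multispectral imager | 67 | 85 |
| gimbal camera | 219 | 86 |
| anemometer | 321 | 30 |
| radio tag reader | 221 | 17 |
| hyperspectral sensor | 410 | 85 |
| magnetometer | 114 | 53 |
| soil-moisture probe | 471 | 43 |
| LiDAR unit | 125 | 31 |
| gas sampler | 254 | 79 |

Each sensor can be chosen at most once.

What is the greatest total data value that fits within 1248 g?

By data value per g: humidity probe 1.82, multispectral imager 1.27, magnetometer 0.46, gimbal camera 0.39 lead.
Filling by ratio: particulate counter + humidity probe + multispectral imager + gimbal camera + radio tag reader + magnetometer + LiDAR unit + gas sampler for 480, with 5 g left unused.
Replace particulate counter and radio tag reader with hyperspectral sensor: the trade gains 19 net, giving 499 at 1233 g.
No other feasible combination exceeds 499.

499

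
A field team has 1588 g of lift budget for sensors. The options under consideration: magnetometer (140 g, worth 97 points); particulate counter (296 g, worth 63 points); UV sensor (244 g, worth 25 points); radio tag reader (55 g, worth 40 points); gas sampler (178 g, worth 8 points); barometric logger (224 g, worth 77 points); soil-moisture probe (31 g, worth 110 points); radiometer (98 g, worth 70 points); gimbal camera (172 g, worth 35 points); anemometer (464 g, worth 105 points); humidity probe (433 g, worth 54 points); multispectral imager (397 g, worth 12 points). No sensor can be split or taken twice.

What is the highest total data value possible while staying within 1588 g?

597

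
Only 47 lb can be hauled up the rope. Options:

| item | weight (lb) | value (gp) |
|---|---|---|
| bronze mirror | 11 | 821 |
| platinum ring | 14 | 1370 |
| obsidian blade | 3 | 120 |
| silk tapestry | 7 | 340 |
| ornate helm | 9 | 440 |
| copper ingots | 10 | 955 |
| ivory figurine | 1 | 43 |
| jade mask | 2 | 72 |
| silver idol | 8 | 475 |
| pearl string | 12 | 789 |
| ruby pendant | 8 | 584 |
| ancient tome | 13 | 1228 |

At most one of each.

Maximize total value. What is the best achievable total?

4209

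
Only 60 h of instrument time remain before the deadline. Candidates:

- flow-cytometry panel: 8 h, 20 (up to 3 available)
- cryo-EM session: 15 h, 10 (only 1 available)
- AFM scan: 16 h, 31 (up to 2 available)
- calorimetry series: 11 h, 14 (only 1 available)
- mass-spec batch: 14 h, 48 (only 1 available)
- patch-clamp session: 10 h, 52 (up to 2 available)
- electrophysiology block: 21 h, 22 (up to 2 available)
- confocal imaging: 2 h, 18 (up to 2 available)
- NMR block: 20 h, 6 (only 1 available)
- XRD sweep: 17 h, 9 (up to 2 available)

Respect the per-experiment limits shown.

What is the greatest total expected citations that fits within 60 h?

By expected citations per h: confocal imaging 9.00, patch-clamp session 5.20, mass-spec batch 3.43, flow-cytometry panel 2.50 lead.
Filling by ratio: 2×flow-cytometry panel + mass-spec batch + 2×patch-clamp session + 2×confocal imaging for 228, with 6 h left unused.
The 2 h tied up in confocal imaging is better spent on flow-cytometry panel — total rises to 230 (60 h).
That's the maximum — no swap from here does better than 230.

230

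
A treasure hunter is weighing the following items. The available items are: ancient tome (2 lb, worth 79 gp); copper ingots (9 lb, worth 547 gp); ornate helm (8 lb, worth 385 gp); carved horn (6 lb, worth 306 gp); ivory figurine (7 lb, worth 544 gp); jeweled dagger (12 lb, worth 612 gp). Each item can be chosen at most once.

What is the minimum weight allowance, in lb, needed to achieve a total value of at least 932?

16

Need the lightest bundle worth ≥ 932.
copper ingots + ivory figurine reaches 1091 using 16 lb.
No combination under 16 lb hits 932.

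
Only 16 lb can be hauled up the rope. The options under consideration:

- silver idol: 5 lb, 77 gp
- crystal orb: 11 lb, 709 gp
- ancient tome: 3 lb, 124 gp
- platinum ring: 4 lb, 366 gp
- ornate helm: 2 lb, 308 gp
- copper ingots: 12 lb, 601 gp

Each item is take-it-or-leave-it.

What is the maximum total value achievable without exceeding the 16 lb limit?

The ratio heuristic lands on silver idol + ancient tome + platinum ring + ornate helm (875) but leaves 2 lb idle.
Replace silver idol and platinum ring with crystal orb: the trade gains 266 net, giving 1141 at 16 lb.

1141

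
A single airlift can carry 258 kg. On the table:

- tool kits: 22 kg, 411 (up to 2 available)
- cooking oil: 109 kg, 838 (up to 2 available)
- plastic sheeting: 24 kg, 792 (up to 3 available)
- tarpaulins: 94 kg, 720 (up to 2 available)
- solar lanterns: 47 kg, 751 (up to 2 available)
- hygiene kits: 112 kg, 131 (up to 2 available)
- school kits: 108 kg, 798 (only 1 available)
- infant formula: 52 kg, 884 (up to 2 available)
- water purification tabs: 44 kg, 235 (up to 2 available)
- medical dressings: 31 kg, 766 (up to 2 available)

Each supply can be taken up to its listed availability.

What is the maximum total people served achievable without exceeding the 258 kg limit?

5954

Density check — plastic sheeting 33.00, medical dressings 24.71, tool kits 18.68, infant formula 17.00 are the best per kg.
A density-first pass picks 2×tool kits + 3×plastic sheeting + infant formula + 2×medical dressings — 5614 at 230 kg.
The 22 kg tied up in tool kits is better spent on solar lanterns — total rises to 5954 (255 kg).
Nothing else within 258 kg beats 5954.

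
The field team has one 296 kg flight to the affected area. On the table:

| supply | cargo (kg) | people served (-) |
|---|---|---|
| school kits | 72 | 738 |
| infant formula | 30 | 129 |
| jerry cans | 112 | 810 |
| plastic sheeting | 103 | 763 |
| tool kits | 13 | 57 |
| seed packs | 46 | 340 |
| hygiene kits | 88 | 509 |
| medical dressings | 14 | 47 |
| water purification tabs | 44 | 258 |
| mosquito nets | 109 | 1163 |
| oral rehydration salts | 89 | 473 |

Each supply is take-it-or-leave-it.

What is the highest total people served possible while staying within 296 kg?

2711

By people served per kg: mosquito nets 10.67, school kits 10.25, plastic sheeting 7.41 lead.
The ratio heuristic lands on school kits + plastic sheeting + mosquito nets (2664) but leaves 12 kg idle.
The 103 kg tied up in plastic sheeting is better spent on jerry cans — total rises to 2711 (293 kg).
Nothing else within 296 kg beats 2711.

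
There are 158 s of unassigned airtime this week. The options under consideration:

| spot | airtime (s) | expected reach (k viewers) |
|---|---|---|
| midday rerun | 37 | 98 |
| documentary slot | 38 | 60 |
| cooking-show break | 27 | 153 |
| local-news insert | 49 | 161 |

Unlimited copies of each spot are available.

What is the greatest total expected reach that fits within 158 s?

773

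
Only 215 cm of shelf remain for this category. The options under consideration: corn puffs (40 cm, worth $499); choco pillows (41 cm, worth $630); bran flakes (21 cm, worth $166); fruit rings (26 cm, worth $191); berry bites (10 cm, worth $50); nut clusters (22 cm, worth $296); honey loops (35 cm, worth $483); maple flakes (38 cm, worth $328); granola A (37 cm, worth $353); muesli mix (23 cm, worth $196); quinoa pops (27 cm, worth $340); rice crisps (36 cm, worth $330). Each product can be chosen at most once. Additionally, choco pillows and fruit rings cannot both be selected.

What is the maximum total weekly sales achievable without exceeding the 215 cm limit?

2651

By weekly sales per cm: choco pillows 15.37, honey loops 13.80, nut clusters 13.45, quinoa pops 12.59 lead.
Corn puffs + choco pillows + berry bites + nut clusters + honey loops + granola A + quinoa pops uses 212 of the 215 cm and totals 2651.
No other feasible combination exceeds 2651.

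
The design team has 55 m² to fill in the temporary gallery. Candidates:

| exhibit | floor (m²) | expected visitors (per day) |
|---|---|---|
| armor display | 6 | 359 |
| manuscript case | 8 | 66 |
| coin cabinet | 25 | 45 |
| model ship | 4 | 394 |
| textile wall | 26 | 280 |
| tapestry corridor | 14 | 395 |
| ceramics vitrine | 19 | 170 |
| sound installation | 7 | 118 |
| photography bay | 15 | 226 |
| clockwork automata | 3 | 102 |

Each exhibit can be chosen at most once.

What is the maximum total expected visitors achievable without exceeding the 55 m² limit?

1594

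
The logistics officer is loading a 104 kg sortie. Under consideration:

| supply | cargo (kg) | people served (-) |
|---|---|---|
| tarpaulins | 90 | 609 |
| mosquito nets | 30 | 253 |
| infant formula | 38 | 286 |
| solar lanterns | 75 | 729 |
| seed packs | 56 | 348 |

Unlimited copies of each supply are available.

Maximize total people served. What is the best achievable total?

792

Filling by ratio: solar lanterns for 729, with 29 kg left unused.
Replace solar lanterns with 2×mosquito nets + infant formula: the trade gains 63 net, giving 792 at 98 kg.
Nothing else within 104 kg beats 792.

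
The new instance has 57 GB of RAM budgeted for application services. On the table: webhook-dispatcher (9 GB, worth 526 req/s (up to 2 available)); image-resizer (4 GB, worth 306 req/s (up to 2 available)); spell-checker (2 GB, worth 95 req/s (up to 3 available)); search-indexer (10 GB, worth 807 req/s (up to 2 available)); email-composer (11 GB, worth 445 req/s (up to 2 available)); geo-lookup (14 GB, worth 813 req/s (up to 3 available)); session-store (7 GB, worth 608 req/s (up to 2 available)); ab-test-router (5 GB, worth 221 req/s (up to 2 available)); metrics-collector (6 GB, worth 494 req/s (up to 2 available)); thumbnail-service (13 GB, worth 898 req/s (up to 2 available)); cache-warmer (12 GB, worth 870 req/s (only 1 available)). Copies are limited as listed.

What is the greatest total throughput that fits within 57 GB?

4528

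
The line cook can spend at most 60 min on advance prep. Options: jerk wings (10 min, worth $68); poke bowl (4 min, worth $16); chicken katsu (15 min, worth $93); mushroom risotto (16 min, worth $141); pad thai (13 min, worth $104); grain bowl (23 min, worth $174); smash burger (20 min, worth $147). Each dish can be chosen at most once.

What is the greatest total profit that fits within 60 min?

462

Greedy by ratio would take poke bowl + mushroom risotto + pad thai + grain bowl: 56 min used, total 435.
Replace poke bowl and pad thai with smash burger: the trade gains 27 net, giving 462 at 59 min.
Runner-up jerk wings + mushroom risotto + pad thai + smash burger tops out at 460.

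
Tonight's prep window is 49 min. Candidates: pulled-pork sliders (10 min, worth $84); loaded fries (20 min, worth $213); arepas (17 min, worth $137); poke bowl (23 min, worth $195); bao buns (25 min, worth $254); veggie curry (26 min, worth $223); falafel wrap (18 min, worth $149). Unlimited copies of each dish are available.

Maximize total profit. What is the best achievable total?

467

Greedy by ratio would take 2×loaded fries: 40 min used, total 426.
The 20 min tied up in loaded fries is better spent on bao buns — total rises to 467 (45 min).
Nothing else within 49 min beats 467.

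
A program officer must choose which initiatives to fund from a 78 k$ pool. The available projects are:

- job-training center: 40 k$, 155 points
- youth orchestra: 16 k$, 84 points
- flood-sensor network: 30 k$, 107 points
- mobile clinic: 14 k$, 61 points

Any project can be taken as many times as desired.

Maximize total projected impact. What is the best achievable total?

397

Density check — youth orchestra 5.25, mobile clinic 4.36, job-training center 3.88 are the best per k$.
Taking 4×youth orchestra + mobile clinic: 78 k$ used, 397 in projected impact.
That's the maximum — no swap from here does better than 397.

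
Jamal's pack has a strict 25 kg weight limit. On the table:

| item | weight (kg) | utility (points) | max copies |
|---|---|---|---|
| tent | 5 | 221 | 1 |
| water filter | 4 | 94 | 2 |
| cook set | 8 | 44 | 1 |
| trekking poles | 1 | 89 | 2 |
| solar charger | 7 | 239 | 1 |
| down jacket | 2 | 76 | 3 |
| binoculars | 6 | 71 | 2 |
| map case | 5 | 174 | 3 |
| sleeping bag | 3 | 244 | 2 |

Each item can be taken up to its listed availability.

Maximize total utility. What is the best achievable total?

1311

The ratio heuristic lands on tent + 2×trekking poles + 3×down jacket + map case + 2×sleeping bag (1289) but leaves 1 kg idle.
Replace 2×down jacket with map case: the trade gains 22 net, giving 1311 at 25 kg.
Every other selection either busts 25 kg or exceeds an availability limit or fails to beat 1311.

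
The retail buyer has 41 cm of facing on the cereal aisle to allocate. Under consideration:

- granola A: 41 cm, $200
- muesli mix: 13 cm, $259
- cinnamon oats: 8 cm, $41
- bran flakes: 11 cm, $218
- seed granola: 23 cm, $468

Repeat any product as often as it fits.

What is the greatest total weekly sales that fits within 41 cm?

Taking the top-ratio products first gives muesli mix + seed granola for 727 (36 cm).
Dropping seed granola frees 23 cm; slotting in 2×muesli mix (26 cm) lifts the total to 777 at 39 cm.

777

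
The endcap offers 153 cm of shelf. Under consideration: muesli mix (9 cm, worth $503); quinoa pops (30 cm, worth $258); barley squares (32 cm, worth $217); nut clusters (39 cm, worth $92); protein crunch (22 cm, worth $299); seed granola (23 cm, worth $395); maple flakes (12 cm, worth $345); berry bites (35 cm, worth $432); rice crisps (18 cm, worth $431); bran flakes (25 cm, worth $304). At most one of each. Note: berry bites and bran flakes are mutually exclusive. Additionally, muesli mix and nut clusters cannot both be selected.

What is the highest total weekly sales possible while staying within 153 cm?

2663

Best packing: muesli mix + quinoa pops + protein crunch + seed granola + maple flakes + berry bites + rice crisps — 149 cm, 2663 total.
The closest alternative, muesli mix + barley squares + protein crunch + seed granola + maple flakes + berry bites + rice crisps, reaches only 2622.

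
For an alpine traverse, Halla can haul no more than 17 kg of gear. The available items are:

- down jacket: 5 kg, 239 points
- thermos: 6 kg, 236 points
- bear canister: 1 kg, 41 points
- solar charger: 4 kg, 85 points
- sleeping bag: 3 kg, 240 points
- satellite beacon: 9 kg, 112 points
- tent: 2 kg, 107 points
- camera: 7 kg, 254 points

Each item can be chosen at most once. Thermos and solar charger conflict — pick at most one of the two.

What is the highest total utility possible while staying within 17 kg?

863

The ratio ordering already packs tightly: down jacket + thermos + bear canister + sleeping bag + tent, 17 kg, 863.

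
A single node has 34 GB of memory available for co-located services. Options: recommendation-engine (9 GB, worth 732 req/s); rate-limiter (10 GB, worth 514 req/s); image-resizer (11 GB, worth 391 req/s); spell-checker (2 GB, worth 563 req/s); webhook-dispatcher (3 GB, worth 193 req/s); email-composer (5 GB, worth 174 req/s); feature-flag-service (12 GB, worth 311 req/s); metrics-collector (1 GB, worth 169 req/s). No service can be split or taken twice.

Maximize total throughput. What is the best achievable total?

By throughput per GB: spell-checker 281.50, metrics-collector 169.00, recommendation-engine 81.33 lead.
Taking the top-ratio services first gives recommendation-engine + rate-limiter + spell-checker + webhook-dispatcher + email-composer + metrics-collector for 2345 (30 GB).
The 8 GB tied up in webhook-dispatcher and email-composer is better spent on image-resizer — total rises to 2369 (33 GB).

2369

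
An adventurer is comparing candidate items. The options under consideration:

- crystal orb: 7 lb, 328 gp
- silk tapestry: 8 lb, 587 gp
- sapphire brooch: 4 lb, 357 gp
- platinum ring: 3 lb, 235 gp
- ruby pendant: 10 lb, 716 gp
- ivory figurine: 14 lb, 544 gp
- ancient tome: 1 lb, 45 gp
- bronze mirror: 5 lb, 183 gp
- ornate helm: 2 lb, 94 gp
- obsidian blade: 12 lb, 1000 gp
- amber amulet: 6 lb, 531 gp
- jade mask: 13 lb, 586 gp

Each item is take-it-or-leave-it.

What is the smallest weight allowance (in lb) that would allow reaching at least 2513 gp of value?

31

Look for the lowest-weight combination reaching 2513.
Taking silk tapestry + sapphire brooch + ancient tome + obsidian blade + amber amulet gives 2520 (≥ 2513) for 31 lb.
No combination under 31 lb hits 2513.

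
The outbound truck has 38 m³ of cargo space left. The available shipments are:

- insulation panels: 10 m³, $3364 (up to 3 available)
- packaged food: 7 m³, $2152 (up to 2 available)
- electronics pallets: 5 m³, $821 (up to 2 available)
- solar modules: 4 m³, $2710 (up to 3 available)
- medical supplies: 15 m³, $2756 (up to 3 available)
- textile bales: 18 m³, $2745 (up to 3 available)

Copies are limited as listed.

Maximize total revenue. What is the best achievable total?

15798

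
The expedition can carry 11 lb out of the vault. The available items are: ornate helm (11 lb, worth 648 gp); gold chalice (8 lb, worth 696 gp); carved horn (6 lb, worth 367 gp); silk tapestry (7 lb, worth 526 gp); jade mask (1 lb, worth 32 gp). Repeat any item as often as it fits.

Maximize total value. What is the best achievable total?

792

Ranking by ratio (value/lb): gold chalice 87.00, silk tapestry 75.14, carved horn 61.17.
Taking gold chalice + 3×jade mask: 11 lb used, 792 in value.
Every other selection either busts 11 lb or fails to beat 792.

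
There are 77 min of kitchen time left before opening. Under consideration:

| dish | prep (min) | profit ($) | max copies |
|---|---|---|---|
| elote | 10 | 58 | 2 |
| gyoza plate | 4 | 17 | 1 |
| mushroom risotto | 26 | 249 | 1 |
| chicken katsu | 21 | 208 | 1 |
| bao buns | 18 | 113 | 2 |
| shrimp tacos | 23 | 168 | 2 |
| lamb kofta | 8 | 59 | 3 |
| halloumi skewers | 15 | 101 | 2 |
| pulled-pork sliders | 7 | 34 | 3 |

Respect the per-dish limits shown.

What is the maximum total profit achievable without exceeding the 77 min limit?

Taking the top-ratio dishes first gives gyoza plate + mushroom risotto + chicken katsu + 3×lamb kofta for 651 (75 min).
The 28 min tied up in gyoza plate and 3×lamb kofta is better spent on shrimp tacos + pulled-pork sliders — total rises to 659 (77 min).
Every other selection either busts 77 min or exceeds an availability limit or fails to beat 659.

659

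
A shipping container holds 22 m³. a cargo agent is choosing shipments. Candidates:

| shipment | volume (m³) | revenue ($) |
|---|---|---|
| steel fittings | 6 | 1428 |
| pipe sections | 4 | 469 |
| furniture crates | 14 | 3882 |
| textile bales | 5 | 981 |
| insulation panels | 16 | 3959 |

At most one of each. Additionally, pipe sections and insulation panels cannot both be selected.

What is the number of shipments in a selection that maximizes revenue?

The maximum revenue within 22 m³ is 5387.
For example steel fittings + insulation panels achieves it, using 22 m³.
All optima have 2 shipments.

2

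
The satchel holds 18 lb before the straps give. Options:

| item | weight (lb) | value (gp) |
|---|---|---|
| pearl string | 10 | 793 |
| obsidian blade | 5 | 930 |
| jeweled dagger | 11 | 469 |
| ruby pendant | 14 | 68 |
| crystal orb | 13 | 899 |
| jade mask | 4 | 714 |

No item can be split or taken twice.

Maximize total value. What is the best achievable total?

By value per lb: obsidian blade 186.00, jade mask 178.50, pearl string 79.30, crystal orb 69.15 lead.
A density-first pass picks obsidian blade + jade mask — 1644 at 9 lb.
Replace jade mask with crystal orb: the trade gains 185 net, giving 1829 at 18 lb.
Runner-up pearl string + obsidian blade tops out at 1723.

1829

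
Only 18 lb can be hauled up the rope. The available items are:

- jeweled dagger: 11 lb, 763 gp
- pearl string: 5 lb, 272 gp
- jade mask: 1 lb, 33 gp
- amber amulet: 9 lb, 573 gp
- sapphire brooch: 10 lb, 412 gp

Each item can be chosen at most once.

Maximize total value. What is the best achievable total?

Taking jeweled dagger + pearl string + jade mask: 17 lb used, 1068 in value.
Next best is jeweled dagger + pearl string at 1035 (16 lb) — short by 33.

1068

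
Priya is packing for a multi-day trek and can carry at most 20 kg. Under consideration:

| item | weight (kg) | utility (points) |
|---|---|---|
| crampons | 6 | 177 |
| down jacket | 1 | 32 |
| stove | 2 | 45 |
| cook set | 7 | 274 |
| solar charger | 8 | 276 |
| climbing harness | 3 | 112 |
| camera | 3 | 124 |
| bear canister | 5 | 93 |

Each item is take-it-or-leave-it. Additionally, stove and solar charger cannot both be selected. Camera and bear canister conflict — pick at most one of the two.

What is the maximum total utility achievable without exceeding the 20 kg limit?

719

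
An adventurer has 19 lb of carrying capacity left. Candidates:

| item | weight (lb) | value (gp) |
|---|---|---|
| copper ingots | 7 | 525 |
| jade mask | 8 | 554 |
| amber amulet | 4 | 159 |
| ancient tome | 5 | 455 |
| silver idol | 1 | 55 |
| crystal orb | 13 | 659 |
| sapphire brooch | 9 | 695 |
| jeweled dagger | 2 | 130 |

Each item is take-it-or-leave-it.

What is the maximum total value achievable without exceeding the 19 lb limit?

1405

Filling by ratio: ancient tome + silver idol + sapphire brooch + jeweled dagger for 1335, with 2 lb left unused.
Replace ancient tome with copper ingots: the trade gains 70 net, giving 1405 at 19 lb.
The closest alternative, jade mask + sapphire brooch + jeweled dagger, reaches only 1379.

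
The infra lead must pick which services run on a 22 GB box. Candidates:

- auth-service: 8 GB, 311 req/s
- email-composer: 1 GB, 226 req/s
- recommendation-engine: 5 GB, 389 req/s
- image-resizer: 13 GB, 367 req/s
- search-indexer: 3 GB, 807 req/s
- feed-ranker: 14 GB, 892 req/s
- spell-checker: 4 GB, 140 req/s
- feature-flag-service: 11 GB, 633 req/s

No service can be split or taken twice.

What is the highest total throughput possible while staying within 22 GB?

2088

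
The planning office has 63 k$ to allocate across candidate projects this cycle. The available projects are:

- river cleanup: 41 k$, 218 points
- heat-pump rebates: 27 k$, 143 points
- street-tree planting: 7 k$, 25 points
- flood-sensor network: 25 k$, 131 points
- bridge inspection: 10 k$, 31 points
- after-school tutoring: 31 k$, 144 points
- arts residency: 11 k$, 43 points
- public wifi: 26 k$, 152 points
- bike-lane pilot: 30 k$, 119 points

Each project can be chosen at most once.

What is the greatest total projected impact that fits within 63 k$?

A density-first pass picks heat-pump rebates + street-tree planting + public wifi — 320 at 60 k$.
Replace street-tree planting with bridge inspection: the trade gains 6 net, giving 326 at 63 k$.
Nothing else within 63 k$ beats 326.

326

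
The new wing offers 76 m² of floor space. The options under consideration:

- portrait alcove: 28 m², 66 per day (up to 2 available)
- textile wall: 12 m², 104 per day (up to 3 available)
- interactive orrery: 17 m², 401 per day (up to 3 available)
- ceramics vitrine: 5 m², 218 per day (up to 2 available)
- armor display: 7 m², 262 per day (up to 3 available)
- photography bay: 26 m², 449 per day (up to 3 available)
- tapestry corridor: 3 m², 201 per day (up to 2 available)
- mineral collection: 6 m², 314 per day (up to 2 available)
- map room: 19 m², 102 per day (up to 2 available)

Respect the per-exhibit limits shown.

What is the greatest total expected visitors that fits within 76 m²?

Filling by ratio: interactive orrery + 2×ceramics vitrine + 3×armor display + 2×tapestry corridor + 2×mineral collection for 2653, with 10 m² left unused.
Replace armor display with interactive orrery: the trade gains 139 net, giving 2792 at 76 m².
That's the maximum — no swap from here does better than 2792.

2792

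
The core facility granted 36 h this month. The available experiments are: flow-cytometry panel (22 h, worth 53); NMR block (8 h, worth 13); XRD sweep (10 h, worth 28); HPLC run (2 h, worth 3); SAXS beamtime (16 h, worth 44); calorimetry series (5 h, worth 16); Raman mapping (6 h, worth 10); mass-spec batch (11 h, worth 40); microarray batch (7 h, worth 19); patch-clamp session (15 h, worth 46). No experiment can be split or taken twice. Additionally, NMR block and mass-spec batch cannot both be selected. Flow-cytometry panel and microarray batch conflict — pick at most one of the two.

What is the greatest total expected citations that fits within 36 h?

114

Density check — mass-spec batch 3.64, calorimetry series 3.20, patch-clamp session 3.07, XRD sweep 2.80 are the best per h.
Taking the top-ratio experiments first gives HPLC run + calorimetry series + mass-spec batch + patch-clamp session for 105 (33 h).
Dropping HPLC run and calorimetry series frees 7 h; slotting in XRD sweep (10 h) lifts the total to 114 at 36 h.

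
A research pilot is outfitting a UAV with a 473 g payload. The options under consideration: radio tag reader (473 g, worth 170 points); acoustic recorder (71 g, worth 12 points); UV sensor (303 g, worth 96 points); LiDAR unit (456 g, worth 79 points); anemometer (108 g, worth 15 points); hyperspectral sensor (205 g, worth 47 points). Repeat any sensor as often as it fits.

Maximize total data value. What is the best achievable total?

170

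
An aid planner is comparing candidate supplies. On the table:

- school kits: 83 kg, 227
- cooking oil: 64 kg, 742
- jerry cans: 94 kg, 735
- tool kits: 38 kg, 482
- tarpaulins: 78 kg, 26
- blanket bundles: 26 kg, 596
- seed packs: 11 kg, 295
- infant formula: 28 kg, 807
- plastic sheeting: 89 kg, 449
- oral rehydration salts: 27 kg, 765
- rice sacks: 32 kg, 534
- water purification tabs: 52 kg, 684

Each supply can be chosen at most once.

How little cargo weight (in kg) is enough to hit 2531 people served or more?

113

Look for the lowest-cargo combination reaching 2531.
Taking blanket bundles + infant formula + oral rehydration salts + rice sacks gives 2702 (≥ 2531) for 113 kg.
No combination under 113 kg hits 2531.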